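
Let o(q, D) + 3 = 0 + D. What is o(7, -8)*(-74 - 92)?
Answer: 1826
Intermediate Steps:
o(q, D) = -3 + D (o(q, D) = -3 + (0 + D) = -3 + D)
o(7, -8)*(-74 - 92) = (-3 - 8)*(-74 - 92) = -11*(-166) = 1826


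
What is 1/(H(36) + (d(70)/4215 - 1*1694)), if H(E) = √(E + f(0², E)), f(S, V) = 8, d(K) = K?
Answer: -300956901/509808175057 - 710649*√11/1019616350114 ≈ -0.00059265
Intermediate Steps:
H(E) = √(8 + E) (H(E) = √(E + 8) = √(8 + E))
1/(H(36) + (d(70)/4215 - 1*1694)) = 1/(√(8 + 36) + (70/4215 - 1*1694)) = 1/(√44 + (70*(1/4215) - 1694)) = 1/(2*√11 + (14/843 - 1694)) = 1/(2*√11 - 1428028/843) = 1/(-1428028/843 + 2*√11)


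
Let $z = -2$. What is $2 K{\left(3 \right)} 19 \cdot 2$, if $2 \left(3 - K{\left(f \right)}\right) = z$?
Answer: $304$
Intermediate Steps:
$K{\left(f \right)} = 4$ ($K{\left(f \right)} = 3 - -1 = 3 + 1 = 4$)
$2 K{\left(3 \right)} 19 \cdot 2 = 2 \cdot 4 \cdot 19 \cdot 2 = 8 \cdot 19 \cdot 2 = 152 \cdot 2 = 304$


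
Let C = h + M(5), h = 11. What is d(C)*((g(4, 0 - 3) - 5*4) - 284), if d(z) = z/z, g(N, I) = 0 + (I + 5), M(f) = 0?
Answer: -302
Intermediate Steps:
C = 11 (C = 11 + 0 = 11)
g(N, I) = 5 + I (g(N, I) = 0 + (5 + I) = 5 + I)
d(z) = 1
d(C)*((g(4, 0 - 3) - 5*4) - 284) = 1*(((5 + (0 - 3)) - 5*4) - 284) = 1*(((5 - 3) - 20) - 284) = 1*((2 - 20) - 284) = 1*(-18 - 284) = 1*(-302) = -302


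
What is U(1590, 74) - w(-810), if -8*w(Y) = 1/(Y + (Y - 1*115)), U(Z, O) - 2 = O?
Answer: 1054879/13880 ≈ 76.000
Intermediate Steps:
U(Z, O) = 2 + O
w(Y) = -1/(8*(-115 + 2*Y)) (w(Y) = -1/(8*(Y + (Y - 1*115))) = -1/(8*(Y + (Y - 115))) = -1/(8*(Y + (-115 + Y))) = -1/(8*(-115 + 2*Y)))
U(1590, 74) - w(-810) = (2 + 74) - (-1)/(-920 + 16*(-810)) = 76 - (-1)/(-920 - 12960) = 76 - (-1)/(-13880) = 76 - (-1)*(-1)/13880 = 76 - 1*1/13880 = 76 - 1/13880 = 1054879/13880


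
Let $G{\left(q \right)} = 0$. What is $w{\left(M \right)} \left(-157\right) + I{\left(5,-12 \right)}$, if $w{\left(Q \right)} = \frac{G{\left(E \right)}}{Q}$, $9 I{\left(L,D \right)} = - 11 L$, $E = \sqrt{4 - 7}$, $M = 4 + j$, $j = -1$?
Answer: $- \frac{55}{9} \approx -6.1111$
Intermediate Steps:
$M = 3$ ($M = 4 - 1 = 3$)
$E = i \sqrt{3}$ ($E = \sqrt{4 - 7} = \sqrt{-3} = i \sqrt{3} \approx 1.732 i$)
$I{\left(L,D \right)} = - \frac{11 L}{9}$ ($I{\left(L,D \right)} = \frac{\left(-11\right) L}{9} = - \frac{11 L}{9}$)
$w{\left(Q \right)} = 0$ ($w{\left(Q \right)} = \frac{0}{Q} = 0$)
$w{\left(M \right)} \left(-157\right) + I{\left(5,-12 \right)} = 0 \left(-157\right) - \frac{55}{9} = 0 - \frac{55}{9} = - \frac{55}{9}$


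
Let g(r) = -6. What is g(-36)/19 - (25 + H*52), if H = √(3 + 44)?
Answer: -481/19 - 52*√47 ≈ -381.81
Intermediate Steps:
H = √47 ≈ 6.8557
g(-36)/19 - (25 + H*52) = -6/19 - (25 + √47*52) = -6*1/19 - (25 + 52*√47) = -6/19 + (-25 - 52*√47) = -481/19 - 52*√47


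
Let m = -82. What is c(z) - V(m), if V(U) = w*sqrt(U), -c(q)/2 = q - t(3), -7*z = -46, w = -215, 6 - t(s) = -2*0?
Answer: -8/7 + 215*I*sqrt(82) ≈ -1.1429 + 1946.9*I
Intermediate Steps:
t(s) = 6 (t(s) = 6 - (-2)*0 = 6 - 1*0 = 6 + 0 = 6)
z = 46/7 (z = -1/7*(-46) = 46/7 ≈ 6.5714)
c(q) = 12 - 2*q (c(q) = -2*(q - 1*6) = -2*(q - 6) = -2*(-6 + q) = 12 - 2*q)
V(U) = -215*sqrt(U)
c(z) - V(m) = (12 - 2*46/7) - (-215)*sqrt(-82) = (12 - 92/7) - (-215)*I*sqrt(82) = -8/7 - (-215)*I*sqrt(82) = -8/7 + 215*I*sqrt(82)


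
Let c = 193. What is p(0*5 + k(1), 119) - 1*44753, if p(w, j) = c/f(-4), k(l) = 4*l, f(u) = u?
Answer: -179205/4 ≈ -44801.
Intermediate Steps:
p(w, j) = -193/4 (p(w, j) = 193/(-4) = 193*(-¼) = -193/4)
p(0*5 + k(1), 119) - 1*44753 = -193/4 - 1*44753 = -193/4 - 44753 = -179205/4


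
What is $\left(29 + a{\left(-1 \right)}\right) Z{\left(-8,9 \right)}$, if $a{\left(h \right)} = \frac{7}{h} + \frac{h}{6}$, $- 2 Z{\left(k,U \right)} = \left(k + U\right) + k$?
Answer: $\frac{917}{12} \approx 76.417$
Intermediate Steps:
$Z{\left(k,U \right)} = - k - \frac{U}{2}$ ($Z{\left(k,U \right)} = - \frac{\left(k + U\right) + k}{2} = - \frac{\left(U + k\right) + k}{2} = - \frac{U + 2 k}{2} = - k - \frac{U}{2}$)
$a{\left(h \right)} = \frac{7}{h} + \frac{h}{6}$ ($a{\left(h \right)} = \frac{7}{h} + h \frac{1}{6} = \frac{7}{h} + \frac{h}{6}$)
$\left(29 + a{\left(-1 \right)}\right) Z{\left(-8,9 \right)} = \left(29 + \left(\frac{7}{-1} + \frac{1}{6} \left(-1\right)\right)\right) \left(\left(-1\right) \left(-8\right) - \frac{9}{2}\right) = \left(29 + \left(7 \left(-1\right) - \frac{1}{6}\right)\right) \left(8 - \frac{9}{2}\right) = \left(29 - \frac{43}{6}\right) \frac{7}{2} = \frac{131}{6} \cdot \frac{7}{2} = \frac{917}{12}$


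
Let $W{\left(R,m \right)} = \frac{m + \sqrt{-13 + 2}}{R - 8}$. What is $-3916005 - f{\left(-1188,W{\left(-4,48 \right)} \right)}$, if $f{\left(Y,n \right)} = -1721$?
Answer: $-3914284$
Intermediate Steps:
$W{\left(R,m \right)} = \frac{m + i \sqrt{11}}{-8 + R}$ ($W{\left(R,m \right)} = \frac{m + \sqrt{-11}}{-8 + R} = \frac{m + i \sqrt{11}}{-8 + R}$)
$-3916005 - f{\left(-1188,W{\left(-4,48 \right)} \right)} = -3916005 - -1721 = -3916005 + 1721 = -3914284$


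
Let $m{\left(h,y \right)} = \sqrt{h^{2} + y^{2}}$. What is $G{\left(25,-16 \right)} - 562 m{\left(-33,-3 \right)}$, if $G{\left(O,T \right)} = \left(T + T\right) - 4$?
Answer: $-36 - 1686 \sqrt{122} \approx -18658.0$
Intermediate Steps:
$G{\left(O,T \right)} = -4 + 2 T$ ($G{\left(O,T \right)} = 2 T - 4 = -4 + 2 T$)
$G{\left(25,-16 \right)} - 562 m{\left(-33,-3 \right)} = \left(-4 + 2 \left(-16\right)\right) - 562 \sqrt{\left(-33\right)^{2} + \left(-3\right)^{2}} = \left(-4 - 32\right) - 562 \sqrt{1089 + 9} = -36 - 562 \sqrt{1098} = -36 - 562 \cdot 3 \sqrt{122} = -36 - 1686 \sqrt{122}$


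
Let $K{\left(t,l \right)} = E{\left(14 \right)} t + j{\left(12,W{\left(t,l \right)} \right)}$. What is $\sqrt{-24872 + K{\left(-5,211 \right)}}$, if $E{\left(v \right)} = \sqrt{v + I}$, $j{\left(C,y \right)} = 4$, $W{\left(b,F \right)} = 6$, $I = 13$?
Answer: $\sqrt{-24868 - 15 \sqrt{3}} \approx 157.78 i$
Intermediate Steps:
$E{\left(v \right)} = \sqrt{13 + v}$ ($E{\left(v \right)} = \sqrt{v + 13} = \sqrt{13 + v}$)
$K{\left(t,l \right)} = 4 + 3 t \sqrt{3}$ ($K{\left(t,l \right)} = \sqrt{13 + 14} t + 4 = \sqrt{27} t + 4 = 3 \sqrt{3} t + 4 = 3 t \sqrt{3} + 4 = 4 + 3 t \sqrt{3}$)
$\sqrt{-24872 + K{\left(-5,211 \right)}} = \sqrt{-24872 + \left(4 + 3 \left(-5\right) \sqrt{3}\right)} = \sqrt{-24872 + \left(4 - 15 \sqrt{3}\right)} = \sqrt{-24868 - 15 \sqrt{3}}$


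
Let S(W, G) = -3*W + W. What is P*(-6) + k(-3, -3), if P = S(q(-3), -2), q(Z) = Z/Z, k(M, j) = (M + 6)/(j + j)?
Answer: 23/2 ≈ 11.500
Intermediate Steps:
k(M, j) = (6 + M)/(2*j) (k(M, j) = (6 + M)/((2*j)) = (6 + M)*(1/(2*j)) = (6 + M)/(2*j))
q(Z) = 1
S(W, G) = -2*W
P = -2 (P = -2*1 = -2)
P*(-6) + k(-3, -3) = -2*(-6) + (1/2)*(6 - 3)/(-3) = 12 + (1/2)*(-1/3)*3 = 12 - 1/2 = 23/2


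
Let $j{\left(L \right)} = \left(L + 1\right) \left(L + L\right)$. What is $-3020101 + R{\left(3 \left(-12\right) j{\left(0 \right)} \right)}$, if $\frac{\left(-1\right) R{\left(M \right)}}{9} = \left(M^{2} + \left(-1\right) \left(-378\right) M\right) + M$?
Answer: $-3020101$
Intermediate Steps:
$j{\left(L \right)} = 2 L \left(1 + L\right)$ ($j{\left(L \right)} = \left(1 + L\right) 2 L = 2 L \left(1 + L\right)$)
$R{\left(M \right)} = - 3411 M - 9 M^{2}$ ($R{\left(M \right)} = - 9 \left(\left(M^{2} + \left(-1\right) \left(-378\right) M\right) + M\right) = - 9 \left(\left(M^{2} + 378 M\right) + M\right) = - 9 \left(M^{2} + 379 M\right) = - 3411 M - 9 M^{2}$)
$-3020101 + R{\left(3 \left(-12\right) j{\left(0 \right)} \right)} = -3020101 - 9 \cdot 3 \left(-12\right) 2 \cdot 0 \left(1 + 0\right) \left(379 + 3 \left(-12\right) 2 \cdot 0 \left(1 + 0\right)\right) = -3020101 - 9 \left(- 36 \cdot 2 \cdot 0 \cdot 1\right) \left(379 - 36 \cdot 2 \cdot 0 \cdot 1\right) = -3020101 - 9 \left(\left(-36\right) 0\right) \left(379 - 0\right) = -3020101 - 0 \left(379 + 0\right) = -3020101 - 0 \cdot 379 = -3020101 + 0 = -3020101$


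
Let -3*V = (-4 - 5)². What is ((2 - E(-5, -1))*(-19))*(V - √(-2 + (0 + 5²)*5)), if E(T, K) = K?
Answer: 1539 + 57*√123 ≈ 2171.2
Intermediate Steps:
V = -27 (V = -(-4 - 5)²/3 = -⅓*(-9)² = -⅓*81 = -27)
((2 - E(-5, -1))*(-19))*(V - √(-2 + (0 + 5²)*5)) = ((2 - 1*(-1))*(-19))*(-27 - √(-2 + (0 + 5²)*5)) = ((2 + 1)*(-19))*(-27 - √(-2 + (0 + 25)*5)) = (3*(-19))*(-27 - √(-2 + 25*5)) = -57*(-27 - √(-2 + 125)) = -57*(-27 - √123) = 1539 + 57*√123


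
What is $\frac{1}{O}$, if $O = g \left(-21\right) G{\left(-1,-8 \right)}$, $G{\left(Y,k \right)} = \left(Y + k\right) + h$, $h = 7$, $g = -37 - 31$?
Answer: $- \frac{1}{2856} \approx -0.00035014$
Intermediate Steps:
$g = -68$ ($g = -37 - 31 = -68$)
$G{\left(Y,k \right)} = 7 + Y + k$ ($G{\left(Y,k \right)} = \left(Y + k\right) + 7 = 7 + Y + k$)
$O = -2856$ ($O = \left(-68\right) \left(-21\right) \left(7 - 1 - 8\right) = 1428 \left(-2\right) = -2856$)
$\frac{1}{O} = \frac{1}{-2856} = - \frac{1}{2856}$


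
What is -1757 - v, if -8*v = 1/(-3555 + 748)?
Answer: -39455193/22456 ≈ -1757.0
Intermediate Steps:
v = 1/22456 (v = -1/(8*(-3555 + 748)) = -1/8/(-2807) = -1/8*(-1/2807) = 1/22456 ≈ 4.4532e-5)
-1757 - v = -1757 - 1*1/22456 = -1757 - 1/22456 = -39455193/22456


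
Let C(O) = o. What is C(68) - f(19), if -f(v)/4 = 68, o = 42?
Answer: 314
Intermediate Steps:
C(O) = 42
f(v) = -272 (f(v) = -4*68 = -272)
C(68) - f(19) = 42 - 1*(-272) = 42 + 272 = 314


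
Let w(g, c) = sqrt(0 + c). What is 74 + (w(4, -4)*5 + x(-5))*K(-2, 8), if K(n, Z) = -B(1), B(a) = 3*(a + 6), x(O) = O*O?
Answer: -451 - 210*I ≈ -451.0 - 210.0*I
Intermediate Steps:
x(O) = O**2
w(g, c) = sqrt(c)
B(a) = 18 + 3*a (B(a) = 3*(6 + a) = 18 + 3*a)
K(n, Z) = -21 (K(n, Z) = -(18 + 3*1) = -(18 + 3) = -1*21 = -21)
74 + (w(4, -4)*5 + x(-5))*K(-2, 8) = 74 + (sqrt(-4)*5 + (-5)**2)*(-21) = 74 + ((2*I)*5 + 25)*(-21) = 74 + (10*I + 25)*(-21) = 74 + (25 + 10*I)*(-21) = 74 + (-525 - 210*I) = -451 - 210*I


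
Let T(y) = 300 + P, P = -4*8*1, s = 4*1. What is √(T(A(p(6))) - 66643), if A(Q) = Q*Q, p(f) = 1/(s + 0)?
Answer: 15*I*√295 ≈ 257.63*I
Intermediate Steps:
s = 4
p(f) = ¼ (p(f) = 1/(4 + 0) = 1/4 = ¼)
A(Q) = Q²
P = -32 (P = -32*1 = -32)
T(y) = 268 (T(y) = 300 - 32 = 268)
√(T(A(p(6))) - 66643) = √(268 - 66643) = √(-66375) = 15*I*√295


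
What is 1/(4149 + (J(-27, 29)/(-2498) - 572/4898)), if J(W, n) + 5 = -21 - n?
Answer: 6117602/25381350965 ≈ 0.00024103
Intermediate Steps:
J(W, n) = -26 - n (J(W, n) = -5 + (-21 - n) = -26 - n)
1/(4149 + (J(-27, 29)/(-2498) - 572/4898)) = 1/(4149 + ((-26 - 1*29)/(-2498) - 572/4898)) = 1/(4149 + ((-26 - 29)*(-1/2498) - 572*1/4898)) = 1/(4149 + (-55*(-1/2498) - 286/2449)) = 1/(4149 + (55/2498 - 286/2449)) = 1/(4149 - 579733/6117602) = 1/(25381350965/6117602) = 6117602/25381350965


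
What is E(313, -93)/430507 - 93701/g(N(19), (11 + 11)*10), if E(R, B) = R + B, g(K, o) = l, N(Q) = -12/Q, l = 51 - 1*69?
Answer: 3667176397/704466 ≈ 5205.6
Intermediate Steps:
l = -18 (l = 51 - 69 = -18)
g(K, o) = -18
E(R, B) = B + R
E(313, -93)/430507 - 93701/g(N(19), (11 + 11)*10) = (-93 + 313)/430507 - 93701/(-18) = 220*(1/430507) - 93701*(-1/18) = 20/39137 + 93701/18 = 3667176397/704466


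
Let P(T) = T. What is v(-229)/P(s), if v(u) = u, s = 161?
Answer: -229/161 ≈ -1.4224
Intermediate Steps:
v(-229)/P(s) = -229/161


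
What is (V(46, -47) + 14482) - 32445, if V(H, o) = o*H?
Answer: -20125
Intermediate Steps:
V(H, o) = H*o
(V(46, -47) + 14482) - 32445 = (46*(-47) + 14482) - 32445 = (-2162 + 14482) - 32445 = 12320 - 32445 = -20125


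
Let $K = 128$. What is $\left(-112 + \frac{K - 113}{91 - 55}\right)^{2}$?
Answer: $\frac{1792921}{144} \approx 12451.0$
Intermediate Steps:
$\left(-112 + \frac{K - 113}{91 - 55}\right)^{2} = \left(-112 + \frac{128 - 113}{91 - 55}\right)^{2} = \left(-112 + \frac{15}{36}\right)^{2} = \left(-112 + 15 \cdot \frac{1}{36}\right)^{2} = \left(-112 + \frac{5}{12}\right)^{2} = \left(- \frac{1339}{12}\right)^{2} = \frac{1792921}{144}$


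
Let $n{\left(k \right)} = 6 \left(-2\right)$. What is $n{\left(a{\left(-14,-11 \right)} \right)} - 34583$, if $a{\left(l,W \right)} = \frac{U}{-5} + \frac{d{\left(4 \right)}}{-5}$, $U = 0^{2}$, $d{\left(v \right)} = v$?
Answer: $-34595$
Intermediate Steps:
$U = 0$
$a{\left(l,W \right)} = - \frac{4}{5}$ ($a{\left(l,W \right)} = \frac{0}{-5} + \frac{4}{-5} = 0 \left(- \frac{1}{5}\right) + 4 \left(- \frac{1}{5}\right) = 0 - \frac{4}{5} = - \frac{4}{5}$)
$n{\left(k \right)} = -12$
$n{\left(a{\left(-14,-11 \right)} \right)} - 34583 = -12 - 34583 = -34595$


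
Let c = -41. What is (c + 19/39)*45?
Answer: -23700/13 ≈ -1823.1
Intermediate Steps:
(c + 19/39)*45 = (-41 + 19/39)*45 = -1580/39*45 = -23700/13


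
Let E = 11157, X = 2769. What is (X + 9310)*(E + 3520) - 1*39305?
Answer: 177244178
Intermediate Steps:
(X + 9310)*(E + 3520) - 1*39305 = (2769 + 9310)*(11157 + 3520) - 1*39305 = 12079*14677 - 39305 = 177283483 - 39305 = 177244178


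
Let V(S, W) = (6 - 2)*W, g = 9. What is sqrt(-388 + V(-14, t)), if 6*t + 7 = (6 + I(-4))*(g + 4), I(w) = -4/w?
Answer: 2*I*sqrt(83) ≈ 18.221*I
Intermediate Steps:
t = 14 (t = -7/6 + ((6 - 4/(-4))*(9 + 4))/6 = -7/6 + ((6 - 4*(-1/4))*13)/6 = -7/6 + ((6 + 1)*13)/6 = -7/6 + (7*13)/6 = -7/6 + (1/6)*91 = -7/6 + 91/6 = 14)
V(S, W) = 4*W
sqrt(-388 + V(-14, t)) = sqrt(-388 + 4*14) = sqrt(-388 + 56) = sqrt(-332) = 2*I*sqrt(83)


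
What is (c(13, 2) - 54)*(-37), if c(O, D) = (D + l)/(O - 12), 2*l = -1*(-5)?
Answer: 3663/2 ≈ 1831.5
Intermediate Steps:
l = 5/2 (l = (-1*(-5))/2 = (1/2)*5 = 5/2 ≈ 2.5000)
c(O, D) = (5/2 + D)/(-12 + O) (c(O, D) = (D + 5/2)/(O - 12) = (5/2 + D)/(-12 + O))
(c(13, 2) - 54)*(-37) = ((5/2 + 2)/(-12 + 13) - 54)*(-37) = ((9/2)/1 - 54)*(-37) = (1*(9/2) - 54)*(-37) = (9/2 - 54)*(-37) = -99/2*(-37) = 3663/2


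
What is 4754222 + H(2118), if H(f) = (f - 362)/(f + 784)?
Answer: 6898377000/1451 ≈ 4.7542e+6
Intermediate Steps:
H(f) = (-362 + f)/(784 + f)
4754222 + H(2118) = 4754222 + (-362 + 2118)/(784 + 2118) = 4754222 + 1756/2902 = 4754222 + (1/2902)*1756 = 4754222 + 878/1451 = 6898377000/1451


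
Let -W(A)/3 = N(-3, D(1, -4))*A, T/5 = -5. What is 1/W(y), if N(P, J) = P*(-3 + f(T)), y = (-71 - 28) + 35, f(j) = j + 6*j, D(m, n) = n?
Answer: 1/102528 ≈ 9.7534e-6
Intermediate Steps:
T = -25 (T = 5*(-5) = -25)
f(j) = 7*j
y = -64 (y = -99 + 35 = -64)
N(P, J) = -178*P (N(P, J) = P*(-3 + 7*(-25)) = P*(-3 - 175) = P*(-178) = -178*P)
W(A) = -1602*A (W(A) = -3*(-178*(-3))*A = -1602*A)
1/W(y) = 1/(-1602*(-64)) = 1/102528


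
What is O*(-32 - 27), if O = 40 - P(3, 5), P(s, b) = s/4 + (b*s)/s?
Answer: -8083/4 ≈ -2020.8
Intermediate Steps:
P(s, b) = b + s/4 (P(s, b) = s*(¼) + b = s/4 + b = b + s/4)
O = 137/4 (O = 40 - (5 + (¼)*3) = 40 - (5 + ¾) = 40 - 1*23/4 = 40 - 23/4 = 137/4 ≈ 34.250)
O*(-32 - 27) = 137*(-32 - 27)/4 = (137/4)*(-59) = -8083/4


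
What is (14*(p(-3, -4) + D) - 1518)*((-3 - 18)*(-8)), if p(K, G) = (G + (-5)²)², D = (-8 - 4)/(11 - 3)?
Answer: 778680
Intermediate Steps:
D = -3/2 (D = -12/8 = -12*⅛ = -3/2 ≈ -1.5000)
p(K, G) = (25 + G)² (p(K, G) = (G + 25)² = (25 + G)²)
(14*(p(-3, -4) + D) - 1518)*((-3 - 18)*(-8)) = (14*((25 - 4)² - 3/2) - 1518)*((-3 - 18)*(-8)) = (14*(21² - 3/2) - 1518)*(-21*(-8)) = (14*(441 - 3/2) - 1518)*168 = (14*(879/2) - 1518)*168 = (6153 - 1518)*168 = 4635*168 = 778680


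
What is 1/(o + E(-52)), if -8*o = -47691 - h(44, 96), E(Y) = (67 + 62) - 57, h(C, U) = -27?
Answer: 1/6030 ≈ 0.00016584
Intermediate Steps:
E(Y) = 72 (E(Y) = 129 - 57 = 72)
o = 5958 (o = -(-47691 - 1*(-27))/8 = -(-47691 + 27)/8 = -⅛*(-47664) = 5958)
1/(o + E(-52)) = 1/(5958 + 72) = 1/6030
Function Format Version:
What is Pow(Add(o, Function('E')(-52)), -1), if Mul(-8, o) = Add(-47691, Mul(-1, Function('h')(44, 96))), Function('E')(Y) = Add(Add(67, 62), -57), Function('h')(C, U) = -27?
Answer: Rational(1, 6030) ≈ 0.00016584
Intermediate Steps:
Function('E')(Y) = 72 (Function('E')(Y) = Add(129, -57) = 72)
o = 5958 (o = Mul(Rational(-1, 8), Add(-47691, Mul(-1, -27))) = Mul(Rational(-1, 8), Add(-47691, 27)) = Mul(Rational(-1, 8), -47664) = 5958)
Pow(Add(o, Function('E')(-52)), -1) = Pow(Add(5958, 72), -1) = Pow(6030, -1) = Rational(1, 6030)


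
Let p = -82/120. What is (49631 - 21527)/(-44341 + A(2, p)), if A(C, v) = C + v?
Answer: -1686240/2660381 ≈ -0.63383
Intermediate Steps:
p = -41/60 (p = -82*1/120 = -41/60 ≈ -0.68333)
(49631 - 21527)/(-44341 + A(2, p)) = (49631 - 21527)/(-44341 + (2 - 41/60)) = 28104/(-44341 + 79/60) = 28104/(-2660381/60) = 28104*(-60/2660381) = -1686240/2660381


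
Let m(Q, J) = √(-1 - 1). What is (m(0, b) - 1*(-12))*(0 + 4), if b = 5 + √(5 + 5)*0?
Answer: 48 + 4*I*√2 ≈ 48.0 + 5.6569*I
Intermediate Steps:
b = 5 (b = 5 + √10*0 = 5 + 0 = 5)
m(Q, J) = I*√2 (m(Q, J) = √(-2) = I*√2)
(m(0, b) - 1*(-12))*(0 + 4) = (I*√2 - 1*(-12))*(0 + 4) = (I*√2 + 12)*4 = (12 + I*√2)*4 = 48 + 4*I*√2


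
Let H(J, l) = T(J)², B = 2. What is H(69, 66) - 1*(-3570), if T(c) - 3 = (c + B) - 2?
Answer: 8754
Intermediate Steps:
T(c) = 3 + c (T(c) = 3 + ((c + 2) - 2) = 3 + ((2 + c) - 2) = 3 + c)
H(J, l) = (3 + J)²
H(69, 66) - 1*(-3570) = (3 + 69)² - 1*(-3570) = 72² + 3570 = 5184 + 3570 = 8754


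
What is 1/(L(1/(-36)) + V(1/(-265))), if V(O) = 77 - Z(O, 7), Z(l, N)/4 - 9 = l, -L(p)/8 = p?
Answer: 2385/98351 ≈ 0.024250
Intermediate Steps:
L(p) = -8*p
Z(l, N) = 36 + 4*l
V(O) = 41 - 4*O (V(O) = 77 - (36 + 4*O) = 77 + (-36 - 4*O) = 41 - 4*O)
1/(L(1/(-36)) + V(1/(-265))) = 1/(-8/(-36) + (41 - 4/(-265))) = 1/(-8*(-1/36) + (41 - 4*(-1/265))) = 1/(2/9 + (41 + 4/265)) = 1/(2/9 + 10869/265) = 1/(98351/2385) = 2385/98351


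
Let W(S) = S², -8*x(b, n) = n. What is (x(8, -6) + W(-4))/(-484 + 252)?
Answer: -67/928 ≈ -0.072198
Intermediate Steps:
x(b, n) = -n/8
(x(8, -6) + W(-4))/(-484 + 252) = (-⅛*(-6) + (-4)²)/(-484 + 252) = (¾ + 16)/(-232) = (67/4)*(-1/232) = -67/928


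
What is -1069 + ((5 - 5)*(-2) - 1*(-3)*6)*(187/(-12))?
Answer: -2699/2 ≈ -1349.5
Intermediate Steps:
-1069 + ((5 - 5)*(-2) - 1*(-3)*6)*(187/(-12)) = -1069 + (0*(-2) + 3*6)*(187*(-1/12)) = -1069 + (0 + 18)*(-187/12) = -1069 + 18*(-187/12) = -1069 - 561/2 = -2699/2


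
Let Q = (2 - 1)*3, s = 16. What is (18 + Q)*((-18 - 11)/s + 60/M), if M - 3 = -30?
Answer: -4067/48 ≈ -84.729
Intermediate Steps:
M = -27 (M = 3 - 30 = -27)
Q = 3 (Q = 1*3 = 3)
(18 + Q)*((-18 - 11)/s + 60/M) = (18 + 3)*((-18 - 11)/16 + 60/(-27)) = 21*(-29*1/16 + 60*(-1/27)) = 21*(-29/16 - 20/9) = 21*(-581/144) = -4067/48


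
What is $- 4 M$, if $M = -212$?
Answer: $848$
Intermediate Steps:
$- 4 M = \left(-4\right) \left(-212\right) = 848$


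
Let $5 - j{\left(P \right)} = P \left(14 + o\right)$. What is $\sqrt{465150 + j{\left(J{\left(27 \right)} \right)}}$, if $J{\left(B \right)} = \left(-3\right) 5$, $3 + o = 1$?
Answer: $\sqrt{465335} \approx 682.15$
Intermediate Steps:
$o = -2$ ($o = -3 + 1 = -2$)
$J{\left(B \right)} = -15$
$j{\left(P \right)} = 5 - 12 P$ ($j{\left(P \right)} = 5 - P \left(14 - 2\right) = 5 - P 12 = 5 - 12 P$)
$\sqrt{465150 + j{\left(J{\left(27 \right)} \right)}} = \sqrt{465150 + \left(5 - -180\right)} = \sqrt{465150 + \left(5 + 180\right)} = \sqrt{465150 + 185} = \sqrt{465335}$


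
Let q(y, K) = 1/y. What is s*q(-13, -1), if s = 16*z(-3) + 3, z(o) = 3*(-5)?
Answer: 237/13 ≈ 18.231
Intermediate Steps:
z(o) = -15
s = -237 (s = 16*(-15) + 3 = -240 + 3 = -237)
s*q(-13, -1) = -237/(-13) = -237*(-1/13) = 237/13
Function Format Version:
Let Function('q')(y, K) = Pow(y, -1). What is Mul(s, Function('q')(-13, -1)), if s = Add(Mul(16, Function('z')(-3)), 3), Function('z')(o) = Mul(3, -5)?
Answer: Rational(237, 13) ≈ 18.231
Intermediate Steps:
Function('z')(o) = -15
s = -237 (s = Add(Mul(16, -15), 3) = Add(-240, 3) = -237)
Mul(s, Function('q')(-13, -1)) = Mul(-237, Pow(-13, -1)) = Mul(-237, Rational(-1, 13)) = Rational(237, 13)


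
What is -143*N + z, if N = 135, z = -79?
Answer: -19384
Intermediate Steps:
-143*N + z = -143*135 - 79 = -19305 - 79 = -19384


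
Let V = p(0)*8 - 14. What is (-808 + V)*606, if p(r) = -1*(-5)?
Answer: -473892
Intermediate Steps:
p(r) = 5
V = 26 (V = 5*8 - 14 = 40 - 14 = 26)
(-808 + V)*606 = (-808 + 26)*606 = -782*606 = -473892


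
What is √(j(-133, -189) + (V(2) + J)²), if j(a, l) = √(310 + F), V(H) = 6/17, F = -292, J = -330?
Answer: √(31404816 + 867*√2)/17 ≈ 329.65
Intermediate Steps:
V(H) = 6/17 (V(H) = 6*(1/17) = 6/17)
j(a, l) = 3*√2 (j(a, l) = √(310 - 292) = √18 = 3*√2)
√(j(-133, -189) + (V(2) + J)²) = √(3*√2 + (6/17 - 330)²) = √(3*√2 + (-5604/17)²) = √(3*√2 + 31404816/289) = √(31404816/289 + 3*√2)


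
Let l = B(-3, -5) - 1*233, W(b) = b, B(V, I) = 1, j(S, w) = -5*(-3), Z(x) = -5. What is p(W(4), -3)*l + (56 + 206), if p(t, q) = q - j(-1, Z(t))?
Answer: 4438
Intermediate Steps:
j(S, w) = 15
p(t, q) = -15 + q (p(t, q) = q - 1*15 = q - 15 = -15 + q)
l = -232 (l = 1 - 1*233 = 1 - 233 = -232)
p(W(4), -3)*l + (56 + 206) = (-15 - 3)*(-232) + (56 + 206) = -18*(-232) + 262 = 4176 + 262 = 4438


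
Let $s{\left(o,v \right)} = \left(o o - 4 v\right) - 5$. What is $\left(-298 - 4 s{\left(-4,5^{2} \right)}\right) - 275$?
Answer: $-217$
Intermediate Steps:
$s{\left(o,v \right)} = -5 + o^{2} - 4 v$ ($s{\left(o,v \right)} = \left(o^{2} - 4 v\right) - 5 = -5 + o^{2} - 4 v$)
$\left(-298 - 4 s{\left(-4,5^{2} \right)}\right) - 275 = \left(-298 - 4 \left(-5 + \left(-4\right)^{2} - 4 \cdot 5^{2}\right)\right) - 275 = \left(-298 - 4 \left(-5 + 16 - 100\right)\right) - 275 = \left(-298 - -356\right) - 275 = \left(-298 + 356\right) - 275 = 58 - 275 = -217$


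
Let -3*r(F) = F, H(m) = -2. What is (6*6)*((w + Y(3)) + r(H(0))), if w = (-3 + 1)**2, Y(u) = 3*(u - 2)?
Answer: 276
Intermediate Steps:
r(F) = -F/3
Y(u) = -6 + 3*u (Y(u) = 3*(-2 + u) = -6 + 3*u)
w = 4 (w = (-2)**2 = 4)
(6*6)*((w + Y(3)) + r(H(0))) = (6*6)*((4 + (-6 + 3*3)) - 1/3*(-2)) = 36*((4 + (-6 + 9)) + 2/3) = 36*((4 + 3) + 2/3) = 36*(7 + 2/3) = 36*(23/3) = 276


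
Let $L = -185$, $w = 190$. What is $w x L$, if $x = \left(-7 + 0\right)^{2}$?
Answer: $-1722350$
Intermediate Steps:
$x = 49$ ($x = \left(-7\right)^{2} = 49$)
$w x L = 190 \cdot 49 \left(-185\right) = 9310 \left(-185\right) = -1722350$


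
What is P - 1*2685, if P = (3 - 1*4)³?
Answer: -2686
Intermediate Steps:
P = -1 (P = (3 - 4)³ = (-1)³ = -1)
P - 1*2685 = -1 - 1*2685 = -1 - 2685 = -2686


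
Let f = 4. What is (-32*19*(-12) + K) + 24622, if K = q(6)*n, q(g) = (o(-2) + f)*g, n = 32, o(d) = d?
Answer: 32302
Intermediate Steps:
q(g) = 2*g (q(g) = (-2 + 4)*g = 2*g)
K = 384 (K = (2*6)*32 = 12*32 = 384)
(-32*19*(-12) + K) + 24622 = (-32*19*(-12) + 384) + 24622 = (-608*(-12) + 384) + 24622 = (7296 + 384) + 24622 = 7680 + 24622 = 32302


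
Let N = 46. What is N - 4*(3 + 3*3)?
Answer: -2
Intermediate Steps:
N - 4*(3 + 3*3) = 46 - 4*(3 + 3*3) = 46 - 4*(3 + 9) = 46 - 4*12 = 46 - 48 = -2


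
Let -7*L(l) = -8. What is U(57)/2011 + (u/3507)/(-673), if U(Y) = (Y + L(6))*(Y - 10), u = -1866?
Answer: 307311183/226018301 ≈ 1.3597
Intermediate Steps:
L(l) = 8/7 (L(l) = -1/7*(-8) = 8/7)
U(Y) = (-10 + Y)*(8/7 + Y) (U(Y) = (Y + 8/7)*(Y - 10) = (8/7 + Y)*(-10 + Y) = (-10 + Y)*(8/7 + Y))
U(57)/2011 + (u/3507)/(-673) = (-80/7 + 57**2 - 62/7*57)/2011 - 1866/3507/(-673) = (-80/7 + 3249 - 3534/7)*(1/2011) - 1866*1/3507*(-1/673) = (19129/7)*(1/2011) - 622/1169*(-1/673) = 19129/14077 + 622/786737 = 307311183/226018301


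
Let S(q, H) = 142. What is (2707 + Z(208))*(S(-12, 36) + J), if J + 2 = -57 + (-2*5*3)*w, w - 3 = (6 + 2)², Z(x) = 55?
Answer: -5322374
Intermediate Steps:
w = 67 (w = 3 + (6 + 2)² = 3 + 8² = 3 + 64 = 67)
J = -2069 (J = -2 + (-57 + (-2*5*3)*67) = -2 + (-57 - 10*3*67) = -2 + (-57 - 30*67) = -2 + (-57 - 2010) = -2 - 2067 = -2069)
(2707 + Z(208))*(S(-12, 36) + J) = (2707 + 55)*(142 - 2069) = 2762*(-1927) = -5322374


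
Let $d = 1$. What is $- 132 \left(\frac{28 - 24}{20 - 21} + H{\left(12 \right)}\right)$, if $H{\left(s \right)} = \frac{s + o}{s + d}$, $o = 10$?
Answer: $\frac{3960}{13} \approx 304.62$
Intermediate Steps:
$H{\left(s \right)} = \frac{10 + s}{1 + s}$ ($H{\left(s \right)} = \frac{s + 10}{s + 1} = \frac{10 + s}{1 + s}$)
$- 132 \left(\frac{28 - 24}{20 - 21} + H{\left(12 \right)}\right) = - 132 \left(\frac{28 - 24}{20 - 21} + \frac{10 + 12}{1 + 12}\right) = - 132 \left(\frac{4}{-1} + \frac{1}{13} \cdot 22\right) = - 132 \left(4 \left(-1\right) + \frac{1}{13} \cdot 22\right) = - 132 \left(-4 + \frac{22}{13}\right) = \left(-132\right) \left(- \frac{30}{13}\right) = \frac{3960}{13}$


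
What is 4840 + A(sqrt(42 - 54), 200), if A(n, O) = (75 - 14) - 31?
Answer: 4870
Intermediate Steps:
A(n, O) = 30 (A(n, O) = 61 - 31 = 30)
4840 + A(sqrt(42 - 54), 200) = 4840 + 30 = 4870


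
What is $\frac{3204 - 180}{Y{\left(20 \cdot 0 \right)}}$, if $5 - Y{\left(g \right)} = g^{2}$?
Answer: $\frac{3024}{5} \approx 604.8$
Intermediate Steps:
$Y{\left(g \right)} = 5 - g^{2}$
$\frac{3204 - 180}{Y{\left(20 \cdot 0 \right)}} = \frac{3204 - 180}{5 - \left(20 \cdot 0\right)^{2}} = \frac{3204 - 180}{5 - 0^{2}} = \frac{3024}{5 - 0} = \frac{3024}{5 + 0} = \frac{3024}{5}$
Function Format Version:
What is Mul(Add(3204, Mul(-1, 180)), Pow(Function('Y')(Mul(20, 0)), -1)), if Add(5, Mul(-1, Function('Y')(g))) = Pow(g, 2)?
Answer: Rational(3024, 5) ≈ 604.80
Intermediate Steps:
Function('Y')(g) = Add(5, Mul(-1, Pow(g, 2)))
Mul(Add(3204, Mul(-1, 180)), Pow(Function('Y')(Mul(20, 0)), -1)) = Mul(Add(3204, Mul(-1, 180)), Pow(Add(5, Mul(-1, Pow(Mul(20, 0), 2))), -1)) = Mul(Add(3204, -180), Pow(Add(5, Mul(-1, Pow(0, 2))), -1)) = Mul(3024, Pow(Add(5, Mul(-1, 0)), -1)) = Mul(3024, Pow(Add(5, 0), -1)) = Mul(3024, Pow(5, -1)) = Mul(3024, Rational(1, 5)) = Rational(3024, 5)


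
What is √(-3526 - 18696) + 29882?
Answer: 29882 + I*√22222 ≈ 29882.0 + 149.07*I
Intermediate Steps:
√(-3526 - 18696) + 29882 = √(-22222) + 29882 = I*√22222 + 29882 = 29882 + I*√22222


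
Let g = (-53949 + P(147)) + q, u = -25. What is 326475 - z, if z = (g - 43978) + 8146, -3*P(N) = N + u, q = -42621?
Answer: 1376753/3 ≈ 4.5892e+5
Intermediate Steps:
P(N) = 25/3 - N/3 (P(N) = -(N - 25)/3 = -(-25 + N)/3 = 25/3 - N/3)
g = -289832/3 (g = (-53949 + (25/3 - ⅓*147)) - 42621 = (-53949 + (25/3 - 49)) - 42621 = (-53949 - 122/3) - 42621 = -161969/3 - 42621 = -289832/3 ≈ -96611.)
z = -397328/3 (z = (-289832/3 - 43978) + 8146 = -421766/3 + 8146 = -397328/3 ≈ -1.3244e+5)
326475 - z = 326475 - 1*(-397328/3) = 326475 + 397328/3 = 1376753/3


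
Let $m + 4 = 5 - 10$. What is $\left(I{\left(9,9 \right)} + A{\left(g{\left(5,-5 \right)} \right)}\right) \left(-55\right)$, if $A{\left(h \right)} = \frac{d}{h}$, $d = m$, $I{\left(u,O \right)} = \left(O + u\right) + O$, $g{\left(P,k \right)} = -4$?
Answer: $- \frac{6435}{4} \approx -1608.8$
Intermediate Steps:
$I{\left(u,O \right)} = u + 2 O$
$m = -9$ ($m = -4 + \left(5 - 10\right) = -4 - 5 = -9$)
$d = -9$
$A{\left(h \right)} = - \frac{9}{h}$
$\left(I{\left(9,9 \right)} + A{\left(g{\left(5,-5 \right)} \right)}\right) \left(-55\right) = \left(\left(9 + 2 \cdot 9\right) - \frac{9}{-4}\right) \left(-55\right) = \left(\left(9 + 18\right) - - \frac{9}{4}\right) \left(-55\right) = \left(27 + \frac{9}{4}\right) \left(-55\right) = \frac{117}{4} \left(-55\right) = - \frac{6435}{4}$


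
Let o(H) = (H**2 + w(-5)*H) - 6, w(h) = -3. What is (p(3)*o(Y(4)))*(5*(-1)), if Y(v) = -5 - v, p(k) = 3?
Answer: -1530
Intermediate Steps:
o(H) = -6 + H**2 - 3*H (o(H) = (H**2 - 3*H) - 6 = -6 + H**2 - 3*H)
(p(3)*o(Y(4)))*(5*(-1)) = (3*(-6 + (-5 - 1*4)**2 - 3*(-5 - 1*4)))*(5*(-1)) = (3*(-6 + (-5 - 4)**2 - 3*(-5 - 4)))*(-5) = (3*(-6 + (-9)**2 - 3*(-9)))*(-5) = (3*(-6 + 81 + 27))*(-5) = (3*102)*(-5) = 306*(-5) = -1530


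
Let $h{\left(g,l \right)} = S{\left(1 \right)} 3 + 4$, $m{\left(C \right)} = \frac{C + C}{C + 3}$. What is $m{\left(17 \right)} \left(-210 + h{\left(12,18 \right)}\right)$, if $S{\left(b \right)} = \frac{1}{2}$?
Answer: $- \frac{6953}{20} \approx -347.65$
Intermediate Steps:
$m{\left(C \right)} = \frac{2 C}{3 + C}$
$S{\left(b \right)} = \frac{1}{2}$
$h{\left(g,l \right)} = \frac{11}{2}$ ($h{\left(g,l \right)} = \frac{1}{2} \cdot 3 + 4 = \frac{3}{2} + 4 = \frac{11}{2}$)
$m{\left(17 \right)} \left(-210 + h{\left(12,18 \right)}\right) = 2 \cdot 17 \frac{1}{3 + 17} \left(-210 + \frac{11}{2}\right) = 2 \cdot 17 \cdot \frac{1}{20} \left(- \frac{409}{2}\right) = \frac{17}{10} \left(- \frac{409}{2}\right) = - \frac{6953}{20}$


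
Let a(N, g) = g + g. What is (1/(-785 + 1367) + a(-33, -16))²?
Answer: 346816129/338724 ≈ 1023.9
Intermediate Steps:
a(N, g) = 2*g
(1/(-785 + 1367) + a(-33, -16))² = (1/(-785 + 1367) + 2*(-16))² = (1/582 - 32)² = (-18623/582)² = 346816129/338724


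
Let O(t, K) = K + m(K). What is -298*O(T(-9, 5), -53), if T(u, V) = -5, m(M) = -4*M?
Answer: -47382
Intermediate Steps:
O(t, K) = -3*K (O(t, K) = K - 4*K = -3*K)
-298*O(T(-9, 5), -53) = -(-894)*(-53) = -298*159 = -47382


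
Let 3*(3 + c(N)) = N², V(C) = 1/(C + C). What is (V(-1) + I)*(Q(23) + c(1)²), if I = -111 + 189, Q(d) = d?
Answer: 42005/18 ≈ 2333.6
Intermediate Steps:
I = 78
V(C) = 1/(2*C)
c(N) = -3 + N²/3
(V(-1) + I)*(Q(23) + c(1)²) = ((½)/(-1) + 78)*(23 + (-3 + (⅓)*1²)²) = ((½)*(-1) + 78)*(23 + (-3 + (⅓)*1)²) = (-½ + 78)*(23 + (-3 + ⅓)²) = 155*(23 + (-8/3)²)/2 = 155*(23 + 64/9)/2 = (155/2)*(271/9) = 42005/18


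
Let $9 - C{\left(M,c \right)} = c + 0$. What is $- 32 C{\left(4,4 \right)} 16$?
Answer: $-2560$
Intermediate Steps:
$C{\left(M,c \right)} = 9 - c$ ($C{\left(M,c \right)} = 9 - \left(c + 0\right) = 9 - c$)
$- 32 C{\left(4,4 \right)} 16 = - 32 \left(9 - 4\right) 16 = \left(-32\right) 5 \cdot 16 = \left(-160\right) 16 = -2560$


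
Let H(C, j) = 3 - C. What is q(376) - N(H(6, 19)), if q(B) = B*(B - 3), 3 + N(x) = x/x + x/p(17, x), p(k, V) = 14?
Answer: 1963503/14 ≈ 1.4025e+5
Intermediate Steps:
N(x) = -2 + x/14 (N(x) = -3 + (x/x + x/14) = -3 + (1 + x*(1/14)) = -3 + (1 + x/14) = -2 + x/14)
q(B) = B*(-3 + B)
q(376) - N(H(6, 19)) = 376*(-3 + 376) - (-2 + (3 - 1*6)/14) = 376*373 - (-2 + (3 - 6)/14) = 140248 - (-2 + (1/14)*(-3)) = 140248 - (-2 - 3/14) = 140248 - 1*(-31/14) = 140248 + 31/14 = 1963503/14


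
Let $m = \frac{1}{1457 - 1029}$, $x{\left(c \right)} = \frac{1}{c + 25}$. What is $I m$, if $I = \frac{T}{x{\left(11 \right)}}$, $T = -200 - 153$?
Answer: $- \frac{3177}{107} \approx -29.692$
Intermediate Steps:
$T = -353$ ($T = -200 - 153 = -353$)
$x{\left(c \right)} = \frac{1}{25 + c}$
$m = \frac{1}{428} \approx 0.0023364$
$I = -12708$ ($I = - \frac{353}{\frac{1}{25 + 11}} = - \frac{353}{\frac{1}{36}} = - 353 \frac{1}{\frac{1}{36}} = \left(-353\right) 36 = -12708$)
$I m = \left(-12708\right) \frac{1}{428} = - \frac{3177}{107}$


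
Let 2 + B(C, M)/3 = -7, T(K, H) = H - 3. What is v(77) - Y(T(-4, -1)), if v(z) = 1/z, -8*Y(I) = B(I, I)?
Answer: -2071/616 ≈ -3.3620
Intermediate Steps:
T(K, H) = -3 + H
B(C, M) = -27 (B(C, M) = -6 + 3*(-7) = -6 - 21 = -27)
Y(I) = 27/8 (Y(I) = -1/8*(-27) = 27/8)
v(77) - Y(T(-4, -1)) = 1/77 - 1*27/8 = 1/77 - 27/8 = -2071/616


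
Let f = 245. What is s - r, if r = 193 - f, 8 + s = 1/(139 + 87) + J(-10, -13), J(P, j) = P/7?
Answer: 67355/1582 ≈ 42.576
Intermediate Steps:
J(P, j) = P/7 (J(P, j) = P*(1/7) = P/7)
s = -14909/1582 (s = -8 + (1/(139 + 87) + (1/7)*(-10)) = -8 + (1/226 - 10/7) = -8 - 2253/1582 = -14909/1582 ≈ -9.4241)
r = -52 (r = 193 - 1*245 = 193 - 245 = -52)
s - r = -14909/1582 - 1*(-52) = -14909/1582 + 52 = 67355/1582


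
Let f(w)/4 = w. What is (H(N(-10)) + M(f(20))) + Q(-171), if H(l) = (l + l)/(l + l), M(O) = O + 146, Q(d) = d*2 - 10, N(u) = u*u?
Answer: -125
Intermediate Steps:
N(u) = u**2
Q(d) = -10 + 2*d (Q(d) = 2*d - 10 = -10 + 2*d)
f(w) = 4*w
M(O) = 146 + O
H(l) = 1 (H(l) = (2*l)/((2*l)) = (2*l)*(1/(2*l)) = 1)
(H(N(-10)) + M(f(20))) + Q(-171) = (1 + (146 + 4*20)) + (-10 + 2*(-171)) = (1 + (146 + 80)) + (-10 - 342) = (1 + 226) - 352 = 227 - 352 = -125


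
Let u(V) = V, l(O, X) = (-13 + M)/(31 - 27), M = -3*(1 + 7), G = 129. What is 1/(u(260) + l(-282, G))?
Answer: 4/1003 ≈ 0.0039880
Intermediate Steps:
M = -24 (M = -3*8 = -24)
l(O, X) = -37/4 (l(O, X) = (-13 - 24)/(31 - 27) = -37/4)
1/(u(260) + l(-282, G)) = 1/(260 - 37/4) = 1/(1003/4) = 4/1003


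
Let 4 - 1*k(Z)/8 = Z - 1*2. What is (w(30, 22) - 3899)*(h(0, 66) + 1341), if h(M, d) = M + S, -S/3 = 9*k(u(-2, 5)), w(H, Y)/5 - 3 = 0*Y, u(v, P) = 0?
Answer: -174780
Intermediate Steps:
w(H, Y) = 15 (w(H, Y) = 15 + 5*(0*Y) = 15 + 5*0 = 15 + 0 = 15)
k(Z) = 48 - 8*Z (k(Z) = 32 - 8*(Z - 1*2) = 32 - 8*(Z - 2) = 32 - 8*(-2 + Z) = 32 + (16 - 8*Z) = 48 - 8*Z)
S = -1296 (S = -27*(48 - 8*0) = -27*(48 + 0) = -27*48 = -3*432 = -1296)
h(M, d) = -1296 + M (h(M, d) = M - 1296 = -1296 + M)
(w(30, 22) - 3899)*(h(0, 66) + 1341) = (15 - 3899)*((-1296 + 0) + 1341) = -3884*(-1296 + 1341) = -3884*45 = -174780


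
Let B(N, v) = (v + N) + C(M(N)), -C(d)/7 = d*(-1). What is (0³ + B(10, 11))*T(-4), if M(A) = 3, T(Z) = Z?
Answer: -168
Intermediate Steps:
C(d) = 7*d (C(d) = -7*d*(-1) = -(-7)*d = 7*d)
B(N, v) = 21 + N + v (B(N, v) = (v + N) + 7*3 = (N + v) + 21 = 21 + N + v)
(0³ + B(10, 11))*T(-4) = (0³ + (21 + 10 + 11))*(-4) = (0 + 42)*(-4) = 42*(-4) = -168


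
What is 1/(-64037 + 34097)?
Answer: -1/29940 ≈ -3.3400e-5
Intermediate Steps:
1/(-64037 + 34097) = 1/(-29940) = -1/29940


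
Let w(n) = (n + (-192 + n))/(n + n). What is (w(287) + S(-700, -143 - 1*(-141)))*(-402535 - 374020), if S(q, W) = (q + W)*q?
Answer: -109519097771005/287 ≈ -3.8160e+11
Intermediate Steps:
w(n) = (-192 + 2*n)/(2*n) (w(n) = (-192 + 2*n)/((2*n)) = (-192 + 2*n)*(1/(2*n)) = (-192 + 2*n)/(2*n))
S(q, W) = q*(W + q) (S(q, W) = (W + q)*q = q*(W + q))
(w(287) + S(-700, -143 - 1*(-141)))*(-402535 - 374020) = ((-96 + 287)/287 - 700*((-143 - 1*(-141)) - 700))*(-402535 - 374020) = ((1/287)*191 - 700*((-143 + 141) - 700))*(-776555) = (191/287 - 700*(-2 - 700))*(-776555) = (191/287 - 700*(-702))*(-776555) = (191/287 + 491400)*(-776555) = (141031991/287)*(-776555) = -109519097771005/287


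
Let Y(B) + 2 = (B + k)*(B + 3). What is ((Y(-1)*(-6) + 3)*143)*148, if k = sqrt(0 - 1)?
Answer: 571428 - 253968*I ≈ 5.7143e+5 - 2.5397e+5*I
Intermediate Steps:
k = I (k = sqrt(-1) = I ≈ 1.0*I)
Y(B) = -2 + (3 + B)*(I + B) (Y(B) = -2 + (B + I)*(B + 3) = -2 + (I + B)*(3 + B) = -2 + (3 + B)*(I + B))
((Y(-1)*(-6) + 3)*143)*148 = (((-2 + (-1)**2 + 3*I - (3 + I))*(-6) + 3)*143)*148 = (((-2 + 1 + 3*I + (-3 - I))*(-6) + 3)*143)*148 = (((-4 + 2*I)*(-6) + 3)*143)*148 = (((24 - 12*I) + 3)*143)*148 = ((27 - 12*I)*143)*148 = (3861 - 1716*I)*148 = 571428 - 253968*I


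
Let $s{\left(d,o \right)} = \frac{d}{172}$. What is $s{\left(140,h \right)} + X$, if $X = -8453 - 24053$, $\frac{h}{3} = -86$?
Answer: $- \frac{1397723}{43} \approx -32505.0$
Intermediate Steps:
$h = -258$ ($h = 3 \left(-86\right) = -258$)
$X = -32506$ ($X = -8453 - 24053 = -32506$)
$s{\left(d,o \right)} = \frac{d}{172}$ ($s{\left(d,o \right)} = d \frac{1}{172} = \frac{d}{172}$)
$s{\left(140,h \right)} + X = \frac{1}{172} \cdot 140 - 32506 = \frac{35}{43} - 32506 = - \frac{1397723}{43}$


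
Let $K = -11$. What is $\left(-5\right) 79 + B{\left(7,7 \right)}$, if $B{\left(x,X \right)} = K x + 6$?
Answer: $-466$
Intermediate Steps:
$B{\left(x,X \right)} = 6 - 11 x$ ($B{\left(x,X \right)} = - 11 x + 6 = 6 - 11 x$)
$\left(-5\right) 79 + B{\left(7,7 \right)} = \left(-5\right) 79 + \left(6 - 77\right) = -395 + \left(6 - 77\right) = -395 - 71 = -466$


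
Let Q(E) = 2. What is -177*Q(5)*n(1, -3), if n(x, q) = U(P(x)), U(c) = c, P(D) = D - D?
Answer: 0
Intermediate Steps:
P(D) = 0
n(x, q) = 0
-177*Q(5)*n(1, -3) = -354*0 = -177*0 = 0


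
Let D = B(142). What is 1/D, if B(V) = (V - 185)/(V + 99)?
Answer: -241/43 ≈ -5.6047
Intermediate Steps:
B(V) = (-185 + V)/(99 + V)
D = -43/241 (D = (-185 + 142)/(99 + 142) = -43/241 ≈ -0.17842)
1/D = 1/(-43/241) = -241/43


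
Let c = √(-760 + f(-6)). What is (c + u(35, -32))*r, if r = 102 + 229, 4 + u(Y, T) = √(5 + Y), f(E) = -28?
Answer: -1324 + 662*√10 + 662*I*√197 ≈ 769.43 + 9291.6*I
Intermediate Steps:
c = 2*I*√197 (c = √(-760 - 28) = √(-788) = 2*I*√197 ≈ 28.071*I)
u(Y, T) = -4 + √(5 + Y)
r = 331
(c + u(35, -32))*r = (2*I*√197 + (-4 + √(5 + 35)))*331 = (2*I*√197 + (-4 + √40))*331 = (2*I*√197 + (-4 + 2*√10))*331 = (-4 + 2*√10 + 2*I*√197)*331 = -1324 + 662*√10 + 662*I*√197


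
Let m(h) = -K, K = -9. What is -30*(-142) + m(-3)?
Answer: 4269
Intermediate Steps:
m(h) = 9 (m(h) = -1*(-9) = 9)
-30*(-142) + m(-3) = -30*(-142) + 9 = 4260 + 9 = 4269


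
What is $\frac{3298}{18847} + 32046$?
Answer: $\frac{603974260}{18847} \approx 32046.0$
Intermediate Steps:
$\frac{3298}{18847} + 32046 = \frac{603974260}{18847}$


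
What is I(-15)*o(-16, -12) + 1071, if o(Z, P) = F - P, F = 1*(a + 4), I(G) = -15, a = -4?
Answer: 891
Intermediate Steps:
F = 0 (F = 1*(-4 + 4) = 1*0 = 0)
o(Z, P) = -P (o(Z, P) = 0 - P = -P)
I(-15)*o(-16, -12) + 1071 = -(-15)*(-12) + 1071 = -15*12 + 1071 = -180 + 1071 = 891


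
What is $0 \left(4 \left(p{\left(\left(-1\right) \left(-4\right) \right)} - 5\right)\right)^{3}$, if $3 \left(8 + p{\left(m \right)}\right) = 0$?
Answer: $0$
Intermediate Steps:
$p{\left(m \right)} = -8$ ($p{\left(m \right)} = -8 + \frac{1}{3} \cdot 0 = -8 + 0 = -8$)
$0 \left(4 \left(p{\left(\left(-1\right) \left(-4\right) \right)} - 5\right)\right)^{3} = 0 \left(4 \left(-8 - 5\right)\right)^{3} = 0 \left(4 \left(-13\right)\right)^{3} = 0 \left(-52\right)^{3} = 0 \left(-140608\right) = 0$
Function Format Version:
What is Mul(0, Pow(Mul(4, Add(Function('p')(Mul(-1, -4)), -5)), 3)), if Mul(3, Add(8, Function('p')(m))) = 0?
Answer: 0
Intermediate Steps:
Function('p')(m) = -8 (Function('p')(m) = Add(-8, Mul(Rational(1, 3), 0)) = Add(-8, 0) = -8)
Mul(0, Pow(Mul(4, Add(Function('p')(Mul(-1, -4)), -5)), 3)) = Mul(0, Pow(Mul(4, Add(-8, -5)), 3)) = Mul(0, Pow(Mul(4, -13), 3)) = Mul(0, Pow(-52, 3)) = Mul(0, -140608) = 0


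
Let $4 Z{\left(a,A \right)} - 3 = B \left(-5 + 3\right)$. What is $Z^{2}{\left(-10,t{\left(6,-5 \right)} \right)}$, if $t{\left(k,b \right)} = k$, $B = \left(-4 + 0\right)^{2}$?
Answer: $\frac{841}{16} \approx 52.563$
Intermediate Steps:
$B = 16$ ($B = \left(-4\right)^{2} = 16$)
$Z{\left(a,A \right)} = - \frac{29}{4}$ ($Z{\left(a,A \right)} = \frac{3}{4} + \frac{16 \left(-5 + 3\right)}{4} = \frac{3}{4} + \frac{16 \left(-2\right)}{4} = \frac{3}{4} + \frac{1}{4} \left(-32\right) = \frac{3}{4} - 8 = - \frac{29}{4}$)
$Z^{2}{\left(-10,t{\left(6,-5 \right)} \right)} = \left(- \frac{29}{4}\right)^{2} = \frac{841}{16}$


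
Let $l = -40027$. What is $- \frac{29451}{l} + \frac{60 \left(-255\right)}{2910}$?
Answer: $- \frac{17557023}{3882619} \approx -4.522$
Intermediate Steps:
$- \frac{29451}{l} + \frac{60 \left(-255\right)}{2910} = - \frac{29451}{-40027} + \frac{60 \left(-255\right)}{2910} = \left(-29451\right) \left(- \frac{1}{40027}\right) - \frac{510}{97} = \frac{29451}{40027} - \frac{510}{97} = - \frac{17557023}{3882619}$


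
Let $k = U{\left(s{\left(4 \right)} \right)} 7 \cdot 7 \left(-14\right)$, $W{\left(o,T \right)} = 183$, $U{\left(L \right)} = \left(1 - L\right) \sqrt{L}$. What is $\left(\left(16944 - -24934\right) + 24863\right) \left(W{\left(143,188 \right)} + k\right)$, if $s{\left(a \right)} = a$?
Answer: $286919559$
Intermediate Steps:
$U{\left(L \right)} = \sqrt{L} \left(1 - L\right)$
$k = 4116$ ($k = \sqrt{4} \left(1 - 4\right) 7 \cdot 7 \left(-14\right) = 2 \left(1 - 4\right) 49 \left(-14\right) = 2 \left(-3\right) \left(-686\right) = \left(-6\right) \left(-686\right) = 4116$)
$\left(\left(16944 - -24934\right) + 24863\right) \left(W{\left(143,188 \right)} + k\right) = \left(\left(16944 - -24934\right) + 24863\right) \left(183 + 4116\right) = \left(\left(16944 + 24934\right) + 24863\right) 4299 = \left(41878 + 24863\right) 4299 = 66741 \cdot 4299 = 286919559$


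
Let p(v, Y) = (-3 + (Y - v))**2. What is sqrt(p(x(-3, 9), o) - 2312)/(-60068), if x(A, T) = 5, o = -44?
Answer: -7*sqrt(2)/30034 ≈ -0.00032961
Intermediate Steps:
p(v, Y) = (-3 + Y - v)**2
sqrt(p(x(-3, 9), o) - 2312)/(-60068) = sqrt((3 + 5 - 1*(-44))**2 - 2312)/(-60068) = sqrt((3 + 5 + 44)**2 - 2312)*(-1/60068) = sqrt(52**2 - 2312)*(-1/60068) = sqrt(2704 - 2312)*(-1/60068) = sqrt(392)*(-1/60068) = (14*sqrt(2))*(-1/60068) = -7*sqrt(2)/30034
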